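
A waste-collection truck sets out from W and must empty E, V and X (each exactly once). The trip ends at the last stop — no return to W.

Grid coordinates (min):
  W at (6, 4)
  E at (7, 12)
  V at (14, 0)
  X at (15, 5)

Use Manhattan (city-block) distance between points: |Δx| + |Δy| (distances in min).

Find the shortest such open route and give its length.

Shortest open route: 30 min.

There are 3! = 6 possible orderings.
W - E - V - X: 9+19+6 = 34
W - E - X - V: 9+15+6 = 30
W - V - E - X: 12+19+15 = 46
W - V - X - E: 12+6+15 = 33
W - X - E - V: 10+15+19 = 44
W - X - V - E: 10+6+19 = 35
The minimum is 30.
One shortest path: W → E → X → V.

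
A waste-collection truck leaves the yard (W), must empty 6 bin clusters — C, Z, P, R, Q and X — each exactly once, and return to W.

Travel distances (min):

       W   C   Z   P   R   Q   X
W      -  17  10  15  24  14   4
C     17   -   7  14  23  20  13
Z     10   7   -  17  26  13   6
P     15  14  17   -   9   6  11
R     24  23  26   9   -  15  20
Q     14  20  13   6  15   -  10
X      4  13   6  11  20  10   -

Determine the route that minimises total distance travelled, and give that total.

There are 360 distinct closed tours to check (reversals are equivalent).
W-C-Z-P-R-Q-X-W: 17+7+17+9+15+10+4 = 79
W-C-Z-P-R-X-Q-W: 17+7+17+9+20+10+14 = 94
W-C-Z-P-Q-R-X-W: 17+7+17+6+15+20+4 = 86
W-C-Z-P-Q-X-R-W: 17+7+17+6+10+20+24 = 101
W-C-Z-P-X-R-Q-W: 17+7+17+11+20+15+14 = 101
W-C-Z-P-X-Q-R-W: 17+7+17+11+10+15+24 = 101
W-C-Z-R-P-Q-X-W: 17+7+26+9+6+10+4 = 79
W-C-Z-R-P-X-Q-W: 17+7+26+9+11+10+14 = 94
… (352 more)
W-Z-C-P-R-Q-X-W: 10+7+14+9+15+10+4 = 69  ← best
The minimum is 69.
One optimal route: W → Z → C → P → R → Q → X → W (or its reverse).

Minimum total distance: 69 min.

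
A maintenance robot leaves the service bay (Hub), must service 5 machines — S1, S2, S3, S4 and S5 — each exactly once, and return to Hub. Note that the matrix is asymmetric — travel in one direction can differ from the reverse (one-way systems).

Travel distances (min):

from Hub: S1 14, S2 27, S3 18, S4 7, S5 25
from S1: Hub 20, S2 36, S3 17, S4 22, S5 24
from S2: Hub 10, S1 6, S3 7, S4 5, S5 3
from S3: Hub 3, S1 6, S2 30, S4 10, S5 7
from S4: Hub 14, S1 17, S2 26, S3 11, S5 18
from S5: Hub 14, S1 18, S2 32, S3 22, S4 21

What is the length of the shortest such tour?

Hub→S1→S2→S3→S4→S5→Hub: 14+36+7+10+18+14 = 99
Hub→S1→S2→S3→S5→S4→Hub: 14+36+7+7+21+14 = 99
Hub→S1→S2→S4→S3→S5→Hub: 14+36+5+11+7+14 = 87
Hub→S1→S2→S4→S5→S3→Hub: 14+36+5+18+22+3 = 98
Hub→S1→S2→S5→S3→S4→Hub: 14+36+3+22+10+14 = 99
Hub→S1→S2→S5→S4→S3→Hub: 14+36+3+21+11+3 = 88
Hub→S1→S3→S2→S4→S5→Hub: 14+17+30+5+18+14 = 98
Hub→S1→S3→S2→S5→S4→Hub: 14+17+30+3+21+14 = 99
Hub→S1→S3→S4→S2→S5→Hub: 14+17+10+26+3+14 = 84
Hub→S1→S3→S4→S5→S2→Hub: 14+17+10+18+32+10 = 101
Hub→S1→S3→S5→S2→S4→Hub: 14+17+7+32+5+14 = 89
Hub→S1→S3→S5→S4→S2→Hub: 14+17+7+21+26+10 = 95
Hub→S1→S4→S2→S3→S5→Hub: 14+22+26+7+7+14 = 90
Hub→S1→S4→S2→S5→S3→Hub: 14+22+26+3+22+3 = 90
… (106 more)
Hub→S4→S2→S5→S1→S3→Hub: 7+26+3+18+17+3 = 74  ← best
The minimum is 74.
One optimal route: Hub → S4 → S2 → S5 → S1 → S3 → Hub.

74 min — the shortest possible round trip.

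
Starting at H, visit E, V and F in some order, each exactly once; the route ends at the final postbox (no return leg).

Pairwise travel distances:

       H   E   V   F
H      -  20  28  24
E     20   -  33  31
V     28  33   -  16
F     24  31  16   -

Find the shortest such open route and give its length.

There are 3! = 6 possible orderings.
H - E - V - F: 20+33+16 = 69
H - E - F - V: 20+31+16 = 67
H - V - E - F: 28+33+31 = 92
H - V - F - E: 28+16+31 = 75
H - F - E - V: 24+31+33 = 88
H - F - V - E: 24+16+33 = 73
The minimum is 67.
One shortest path: H → E → F → V.

67 — the minimum one-way total.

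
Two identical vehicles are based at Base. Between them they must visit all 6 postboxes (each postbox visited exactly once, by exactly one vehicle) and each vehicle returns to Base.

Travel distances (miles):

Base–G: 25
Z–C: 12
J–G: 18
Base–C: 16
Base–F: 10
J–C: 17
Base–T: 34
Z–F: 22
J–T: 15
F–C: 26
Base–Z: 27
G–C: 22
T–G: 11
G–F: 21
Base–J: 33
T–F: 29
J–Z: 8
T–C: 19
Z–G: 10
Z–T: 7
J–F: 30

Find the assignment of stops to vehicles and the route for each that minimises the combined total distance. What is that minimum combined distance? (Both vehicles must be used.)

Try each way of splitting the stops between the two vehicles (each non-empty) and, for each split, find the best tour for each vehicle:
  {J} + {Z, T, G, F, C}: 66 + 77 = 143
  {Z} + {J, T, G, F, C}: 54 + 90 = 144
  {J, Z} + {T, G, F, C}: 68 + 77 = 145
  {T} + {J, Z, G, F, C}: 68 + 82 = 150
  {J, T} + {Z, G, F, C}: 82 + 69 = 151
  {Z, T} + {J, G, F, C}: 68 + 82 = 150
  … (31 splits in total)
  {F} + {J, Z, T, G, C}: 20 + 84 = 104  ← best
Best: vehicle 1 Base → F → Base = 20; vehicle 2 Base → G → T → Z → J → C → Base = 84; combined 104.

Minimum combined distance: 104 miles.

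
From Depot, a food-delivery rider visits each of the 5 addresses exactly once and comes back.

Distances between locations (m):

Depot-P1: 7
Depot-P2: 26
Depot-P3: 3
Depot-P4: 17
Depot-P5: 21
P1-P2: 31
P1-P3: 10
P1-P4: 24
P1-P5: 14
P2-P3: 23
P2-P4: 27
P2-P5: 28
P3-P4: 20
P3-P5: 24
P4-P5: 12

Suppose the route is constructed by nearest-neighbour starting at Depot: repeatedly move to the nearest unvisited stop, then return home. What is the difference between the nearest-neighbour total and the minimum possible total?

The nearest-neighbour route is 6 m longer than optimal.

From Depot: P3=3, P1=7, P4=17, P5=21, P2=26 → choose P3 (3).
From P3: P1=10, P4=20, P2=23, P5=24 → choose P1 (10).
From P1: P5=14, P4=24, P2=31 → choose P5 (14).
From P5: P4=12, P2=28 → choose P4 (12).
From P4: P2=27 → choose P2 (27).
NN route Depot → P3 → P1 → P5 → P4 → P2 → Depot costs 92.
Optimal: Depot → P1 → P5 → P4 → P2 → P3 → Depot costs 86 (by enumerating all 60 distinct tours).
Excess = 92 − 86 = 6.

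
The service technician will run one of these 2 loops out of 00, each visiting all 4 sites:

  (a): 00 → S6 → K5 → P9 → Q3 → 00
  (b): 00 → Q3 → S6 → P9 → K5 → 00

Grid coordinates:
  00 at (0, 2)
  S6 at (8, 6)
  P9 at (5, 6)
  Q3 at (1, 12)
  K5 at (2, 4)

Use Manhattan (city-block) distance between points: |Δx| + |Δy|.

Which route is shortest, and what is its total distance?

Shortest is (b), total 36.

(a): 12 + 8 + 5 + 10 + 11 = 46
(b): 11 + 13 + 3 + 5 + 4 = 36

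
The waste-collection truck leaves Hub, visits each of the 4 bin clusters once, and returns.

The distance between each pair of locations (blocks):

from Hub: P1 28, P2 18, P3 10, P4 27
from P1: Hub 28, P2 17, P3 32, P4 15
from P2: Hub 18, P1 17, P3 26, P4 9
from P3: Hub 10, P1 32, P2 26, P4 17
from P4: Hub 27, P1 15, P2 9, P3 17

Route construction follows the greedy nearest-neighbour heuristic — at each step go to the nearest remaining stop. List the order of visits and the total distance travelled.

At Hub the remaining stops are P3 10, P2 18, P4 27, P1 28; go to P3.
At P3 the remaining stops are P4 17, P2 26, P1 32; go to P4.
At P4 the remaining stops are P2 9, P1 15; go to P2.
At P2 the remaining stops are P1 17; go to P1.
Return P1→Hub: 28.
Total = 10 + 17 + 9 + 17 + 28 = 81.

81 blocks along Hub → P3 → P4 → P2 → P1 → Hub.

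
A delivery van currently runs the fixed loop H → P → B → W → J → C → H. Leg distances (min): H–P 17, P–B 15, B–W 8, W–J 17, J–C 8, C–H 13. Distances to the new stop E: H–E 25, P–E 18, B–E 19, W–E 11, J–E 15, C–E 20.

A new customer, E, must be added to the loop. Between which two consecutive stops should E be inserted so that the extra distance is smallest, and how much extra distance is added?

Insertion cost between consecutive stops i–j is d(i,E) + d(E,j) − d(i,j):
  between H and P: 25 + 18 − 17 = 26
  between P and B: 18 + 19 − 15 = 22
  between B and W: 19 + 11 − 8 = 22
  between W and J: 11 + 15 − 17 = 9
  between J and C: 15 + 20 − 8 = 27
  between C and H: 20 + 25 − 13 = 32
Cheapest insertion is between W and J, adding 9.
New total = 78 + 9 = 87.

+9 min — insert E between W and J.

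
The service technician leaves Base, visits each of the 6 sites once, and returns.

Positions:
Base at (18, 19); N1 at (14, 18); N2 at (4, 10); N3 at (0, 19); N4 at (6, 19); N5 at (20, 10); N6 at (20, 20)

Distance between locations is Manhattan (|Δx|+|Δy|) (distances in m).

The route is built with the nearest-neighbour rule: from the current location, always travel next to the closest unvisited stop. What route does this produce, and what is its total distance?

At Base the remaining stops are N6 3, N1 5, N5 11, N4 12, N3 18, N2 23; go to N6.
At N6 the remaining stops are N1 8, N5 10, N4 15, N3 21, N2 26; go to N1.
At N1 the remaining stops are N4 9, N5 14, N3 15, N2 18; go to N4.
At N4 the remaining stops are N3 6, N2 11, N5 23; go to N3.
At N3 the remaining stops are N2 13, N5 29; go to N2.
At N2 the remaining stops are N5 16; go to N5.
Return N5→Base: 11.
Total = 3 + 8 + 9 + 6 + 13 + 16 + 11 = 66.

Total distance 66 m via the nearest-neighbour route Base → N6 → N1 → N4 → N3 → N2 → N5 → Base.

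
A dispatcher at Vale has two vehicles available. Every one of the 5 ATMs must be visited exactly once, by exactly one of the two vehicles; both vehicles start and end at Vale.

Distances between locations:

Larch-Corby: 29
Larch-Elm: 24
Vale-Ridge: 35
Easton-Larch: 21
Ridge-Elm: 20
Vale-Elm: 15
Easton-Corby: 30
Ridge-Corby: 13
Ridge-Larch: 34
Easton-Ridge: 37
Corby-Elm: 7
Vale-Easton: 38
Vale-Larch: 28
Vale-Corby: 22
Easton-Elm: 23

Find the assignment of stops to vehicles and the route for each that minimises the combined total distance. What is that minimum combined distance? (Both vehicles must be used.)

Minimum combined distance: 151.

There are 2^4 − 1 = 15 ways to divide the 5 stops into two non-empty groups. For each, the best each vehicle can do is its own shortest tour through its group:
  {Easton} + {Ridge, Larch, Corby, Elm}: 76 + 97 = 173
  {Ridge} + {Easton, Larch, Corby, Elm}: 70 + 101 = 171
  {Easton, Ridge} + {Larch, Corby, Elm}: 110 + 79 = 189
  {Larch} + {Easton, Ridge, Corby, Elm}: 56 + 110 = 166
  {Easton, Larch} + {Ridge, Corby, Elm}: 87 + 70 = 157
  {Ridge, Larch} + {Easton, Corby, Elm}: 97 + 90 = 187
  … (15 splits in total)
  {Easton, Ridge, Larch, Corby} + {Elm}: 121 + 30 = 151  ← best
Best: vehicle 1 Vale → Larch → Easton → Ridge → Corby → Vale = 121; vehicle 2 Vale → Elm → Vale = 30; combined 151.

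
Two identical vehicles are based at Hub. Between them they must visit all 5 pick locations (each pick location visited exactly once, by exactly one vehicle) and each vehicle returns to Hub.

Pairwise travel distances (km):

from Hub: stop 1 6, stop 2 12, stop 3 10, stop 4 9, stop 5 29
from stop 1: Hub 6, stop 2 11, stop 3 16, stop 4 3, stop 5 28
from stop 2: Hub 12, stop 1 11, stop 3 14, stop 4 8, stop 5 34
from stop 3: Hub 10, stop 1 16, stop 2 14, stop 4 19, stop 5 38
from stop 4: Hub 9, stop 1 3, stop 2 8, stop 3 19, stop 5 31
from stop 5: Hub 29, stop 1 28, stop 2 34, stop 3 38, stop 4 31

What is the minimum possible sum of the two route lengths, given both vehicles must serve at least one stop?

Minimum combined distance: 99 km.

There are 2^4 − 1 = 15 ways to divide the 5 stops into two non-empty groups. For each, the best each vehicle can do is its own shortest tour through its group:
  {stop 1} + {stop 2, stop 3, stop 4, stop 5}: 12 + 92 = 104
  {stop 2} + {stop 1, stop 3, stop 4, stop 5}: 24 + 88 = 112
  {stop 1, stop 2} + {stop 3, stop 4, stop 5}: 29 + 88 = 117
  {stop 3} + {stop 1, stop 2, stop 4, stop 5}: 20 + 80 = 100
  {stop 1, stop 3} + {stop 2, stop 4, stop 5}: 32 + 80 = 112
  {stop 2, stop 3} + {stop 1, stop 4, stop 5}: 36 + 69 = 105
  … (15 splits in total)
  {stop 1, stop 2, stop 3, stop 4} + {stop 5}: 41 + 58 = 99  ← best
Best: vehicle 1 Hub → stop 1 → stop 4 → stop 2 → stop 3 → Hub = 41; vehicle 2 Hub → stop 5 → Hub = 58; combined 99.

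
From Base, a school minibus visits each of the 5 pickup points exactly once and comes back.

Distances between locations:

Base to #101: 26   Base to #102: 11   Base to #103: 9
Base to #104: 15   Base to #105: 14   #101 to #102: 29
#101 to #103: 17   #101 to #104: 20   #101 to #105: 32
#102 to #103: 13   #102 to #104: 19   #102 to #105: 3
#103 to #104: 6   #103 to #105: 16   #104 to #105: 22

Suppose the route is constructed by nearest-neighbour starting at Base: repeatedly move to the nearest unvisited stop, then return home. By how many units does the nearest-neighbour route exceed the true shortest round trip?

The nearest-neighbour route is 14 longer than optimal.

From Base: #103=9, #102=11, #105=14, #104=15, #101=26 → choose #103 (9).
From #103: #104=6, #102=13, #105=16, #101=17 → choose #104 (6).
From #104: #102=19, #101=20, #105=22 → choose #102 (19).
From #102: #105=3, #101=29 → choose #105 (3).
From #105: #101=32 → choose #101 (32).
NN route Base → #103 → #104 → #102 → #105 → #101 → Base costs 95.
Optimal: Base → #102 → #105 → #101 → #104 → #103 → Base costs 81 (by enumerating all 60 distinct tours).
Excess = 95 − 81 = 14.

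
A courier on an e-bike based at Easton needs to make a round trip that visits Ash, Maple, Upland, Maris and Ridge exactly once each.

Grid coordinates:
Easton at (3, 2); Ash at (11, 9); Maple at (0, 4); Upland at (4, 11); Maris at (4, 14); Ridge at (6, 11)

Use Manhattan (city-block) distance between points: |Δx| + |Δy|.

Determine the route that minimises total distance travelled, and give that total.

There are 60 distinct closed tours to check (reversals are equivalent).
Easton→Ash→Maple→Upland→Maris→Ridge→Easton: 15+16+11+3+5+12 = 62
Easton→Ash→Maple→Upland→Ridge→Maris→Easton: 15+16+11+2+5+13 = 62
Easton→Ash→Maple→Maris→Upland→Ridge→Easton: 15+16+14+3+2+12 = 62
Easton→Ash→Maple→Maris→Ridge→Upland→Easton: 15+16+14+5+2+10 = 62
Easton→Ash→Maple→Ridge→Upland→Maris→Easton: 15+16+13+2+3+13 = 62
Easton→Ash→Maple→Ridge→Maris→Upland→Easton: 15+16+13+5+3+10 = 62
Easton→Ash→Upland→Maple→Maris→Ridge→Easton: 15+9+11+14+5+12 = 66
Easton→Ash→Upland→Maple→Ridge→Maris→Easton: 15+9+11+13+5+13 = 66
Easton→Ash→Upland→Maris→Maple→Ridge→Easton: 15+9+3+14+13+12 = 66
Easton→Ash→Upland→Maris→Ridge→Maple→Easton: 15+9+3+5+13+5 = 50
Easton→Ash→Upland→Ridge→Maple→Maris→Easton: 15+9+2+13+14+13 = 66
Easton→Ash→Upland→Ridge→Maris→Maple→Easton: 15+9+2+5+14+5 = 50
Easton→Ash→Maris→Maple→Upland→Ridge→Easton: 15+12+14+11+2+12 = 66
Easton→Ash→Maris→Maple→Ridge→Upland→Easton: 15+12+14+13+2+10 = 66
… (46 more)
Easton→Ash→Ridge→Upland→Maris→Maple→Easton: 15+7+2+3+14+5 = 46  ← best
The minimum is 46.
One optimal route: Easton → Ash → Ridge → Upland → Maris → Maple → Easton (or its reverse).

Shortest round trip = 46.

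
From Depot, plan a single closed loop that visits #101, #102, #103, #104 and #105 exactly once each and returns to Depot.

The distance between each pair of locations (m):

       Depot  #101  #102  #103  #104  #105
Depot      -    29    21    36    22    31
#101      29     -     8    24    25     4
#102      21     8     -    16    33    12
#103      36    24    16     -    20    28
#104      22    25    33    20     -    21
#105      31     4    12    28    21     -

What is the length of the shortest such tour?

101 m — the shortest possible round trip.

Depot - #101 - #102 - #103 - #104 - #105 - Depot: 29+8+16+20+21+31 = 125
Depot - #101 - #102 - #103 - #105 - #104 - Depot: 29+8+16+28+21+22 = 124
Depot - #101 - #102 - #104 - #103 - #105 - Depot: 29+8+33+20+28+31 = 149
Depot - #101 - #102 - #104 - #105 - #103 - Depot: 29+8+33+21+28+36 = 155
Depot - #101 - #102 - #105 - #103 - #104 - Depot: 29+8+12+28+20+22 = 119
Depot - #101 - #102 - #105 - #104 - #103 - Depot: 29+8+12+21+20+36 = 126
Depot - #101 - #103 - #102 - #104 - #105 - Depot: 29+24+16+33+21+31 = 154
Depot - #101 - #103 - #102 - #105 - #104 - Depot: 29+24+16+12+21+22 = 124
Depot - #101 - #103 - #104 - #102 - #105 - Depot: 29+24+20+33+12+31 = 149
Depot - #101 - #103 - #104 - #105 - #102 - Depot: 29+24+20+21+12+21 = 127
Depot - #101 - #103 - #105 - #102 - #104 - Depot: 29+24+28+12+33+22 = 148
Depot - #101 - #103 - #105 - #104 - #102 - Depot: 29+24+28+21+33+21 = 156
Depot - #101 - #104 - #102 - #103 - #105 - Depot: 29+25+33+16+28+31 = 162
Depot - #101 - #104 - #102 - #105 - #103 - Depot: 29+25+33+12+28+36 = 163
… (46 more)
Depot - #104 - #103 - #102 - #101 - #105 - Depot: 22+20+16+8+4+31 = 101  ← best
The minimum is 101.
One optimal route: Depot → #104 → #103 → #102 → #101 → #105 → Depot (or its reverse).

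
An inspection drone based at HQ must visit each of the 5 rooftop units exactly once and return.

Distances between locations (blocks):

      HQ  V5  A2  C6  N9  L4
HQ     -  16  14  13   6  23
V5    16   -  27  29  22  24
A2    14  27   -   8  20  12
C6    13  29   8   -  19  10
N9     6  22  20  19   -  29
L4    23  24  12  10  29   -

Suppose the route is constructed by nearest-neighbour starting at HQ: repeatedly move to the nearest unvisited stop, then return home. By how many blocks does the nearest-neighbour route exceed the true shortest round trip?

From HQ: N9=6, C6=13, A2=14, V5=16, L4=23 → choose N9 (6).
From N9: C6=19, A2=20, V5=22, L4=29 → choose C6 (19).
From C6: A2=8, L4=10, V5=29 → choose A2 (8).
From A2: L4=12, V5=27 → choose L4 (12).
From L4: V5=24 → choose V5 (24).
NN route HQ → N9 → C6 → A2 → L4 → V5 → HQ costs 85.
Optimal: HQ → V5 → L4 → C6 → A2 → N9 → HQ costs 84 (by enumerating all 60 distinct tours).
Excess = 85 − 84 = 1.

The nearest-neighbour route is 1 blocks longer than optimal.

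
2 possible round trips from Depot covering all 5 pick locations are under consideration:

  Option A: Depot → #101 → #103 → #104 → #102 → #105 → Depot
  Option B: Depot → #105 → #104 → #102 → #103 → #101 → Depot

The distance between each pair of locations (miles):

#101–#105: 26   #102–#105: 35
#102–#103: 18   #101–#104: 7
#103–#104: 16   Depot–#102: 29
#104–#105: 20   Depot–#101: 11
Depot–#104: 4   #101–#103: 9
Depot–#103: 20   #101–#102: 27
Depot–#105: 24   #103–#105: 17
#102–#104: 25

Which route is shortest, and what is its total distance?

107 miles — Option B is the shortest.

Option A: 11 + 9 + 16 + 25 + 35 + 24 = 120
Option B: 24 + 20 + 25 + 18 + 9 + 11 = 107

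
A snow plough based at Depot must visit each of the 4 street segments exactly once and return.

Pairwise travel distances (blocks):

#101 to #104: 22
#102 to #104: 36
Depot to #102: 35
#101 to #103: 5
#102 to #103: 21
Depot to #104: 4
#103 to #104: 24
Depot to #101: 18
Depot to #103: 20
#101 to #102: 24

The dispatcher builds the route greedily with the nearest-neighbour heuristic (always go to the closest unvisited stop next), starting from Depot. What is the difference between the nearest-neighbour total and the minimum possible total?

From Depot: #104=4, #101=18, #103=20, #102=35 → choose #104 (4).
From #104: #101=22, #103=24, #102=36 → choose #101 (22).
From #101: #103=5, #102=24 → choose #103 (5).
From #103: #102=21 → choose #102 (21).
NN route Depot → #104 → #101 → #103 → #102 → Depot costs 87.
Optimal: Depot → #101 → #103 → #102 → #104 → Depot costs 84 (by enumerating all 12 distinct tours).
Excess = 87 − 84 = 3.

Excess over optimum: 3 blocks.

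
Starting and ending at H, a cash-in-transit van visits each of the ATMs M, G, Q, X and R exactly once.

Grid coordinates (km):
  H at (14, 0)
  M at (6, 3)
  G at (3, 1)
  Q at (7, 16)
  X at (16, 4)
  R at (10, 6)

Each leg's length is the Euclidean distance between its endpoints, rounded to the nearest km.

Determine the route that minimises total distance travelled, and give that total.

48 km — the shortest possible round trip.

With 5 stops there are 5!/2 = 60 distinct round trips (a route and its reverse cost the same).
H → M → G → Q → X → R → H: 9+4+16+15+6+7 = 57
H → M → G → Q → R → X → H: 9+4+16+10+6+4 = 49
H → M → G → X → Q → R → H: 9+4+13+15+10+7 = 58
H → M → G → X → R → Q → H: 9+4+13+6+10+17 = 59
H → M → G → R → Q → X → H: 9+4+9+10+15+4 = 51
H → M → G → R → X → Q → H: 9+4+9+6+15+17 = 60
H → M → Q → G → X → R → H: 9+13+16+13+6+7 = 64
H → M → Q → G → R → X → H: 9+13+16+9+6+4 = 57
H → M → Q → X → G → R → H: 9+13+15+13+9+7 = 66
H → M → Q → X → R → G → H: 9+13+15+6+9+11 = 63
H → M → Q → R → G → X → H: 9+13+10+9+13+4 = 58
H → M → Q → R → X → G → H: 9+13+10+6+13+11 = 62
H → M → X → G → Q → R → H: 9+10+13+16+10+7 = 65
H → M → X → G → R → Q → H: 9+10+13+9+10+17 = 68
… (46 more)
H → G → M → Q → R → X → H: 11+4+13+10+6+4 = 48  ← best
The minimum is 48.
One optimal route: H → G → M → Q → R → X → H (or its reverse).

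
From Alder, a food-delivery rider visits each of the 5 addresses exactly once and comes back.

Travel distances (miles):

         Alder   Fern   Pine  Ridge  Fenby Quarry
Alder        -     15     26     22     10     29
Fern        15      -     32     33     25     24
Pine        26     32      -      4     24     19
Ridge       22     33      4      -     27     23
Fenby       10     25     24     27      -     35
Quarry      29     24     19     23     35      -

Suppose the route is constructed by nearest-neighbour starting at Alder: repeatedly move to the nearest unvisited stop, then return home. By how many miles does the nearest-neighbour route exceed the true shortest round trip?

From Alder: Fenby=10, Fern=15, Ridge=22, Pine=26, Quarry=29 → choose Fenby (10).
From Fenby: Pine=24, Fern=25, Ridge=27, Quarry=35 → choose Pine (24).
From Pine: Ridge=4, Quarry=19, Fern=32 → choose Ridge (4).
From Ridge: Quarry=23, Fern=33 → choose Quarry (23).
From Quarry: Fern=24 → choose Fern (24).
NN route Alder → Fenby → Pine → Ridge → Quarry → Fern → Alder costs 100.
Optimal: Alder → Fern → Quarry → Pine → Ridge → Fenby → Alder costs 99 (by enumerating all 60 distinct tours).
Excess = 100 − 99 = 1.

1 miles longer than the optimal tour.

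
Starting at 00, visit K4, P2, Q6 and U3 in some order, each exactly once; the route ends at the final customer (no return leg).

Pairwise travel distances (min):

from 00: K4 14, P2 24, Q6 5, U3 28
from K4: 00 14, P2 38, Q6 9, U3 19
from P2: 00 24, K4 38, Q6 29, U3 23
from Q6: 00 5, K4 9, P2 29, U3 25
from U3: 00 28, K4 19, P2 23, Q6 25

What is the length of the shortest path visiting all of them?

There are 4! = 24 possible orderings.
00 → K4 → P2 → Q6 → U3: 14+38+29+25 = 106
00 → K4 → P2 → U3 → Q6: 14+38+23+25 = 100
00 → K4 → Q6 → P2 → U3: 14+9+29+23 = 75
00 → K4 → Q6 → U3 → P2: 14+9+25+23 = 71
00 → K4 → U3 → P2 → Q6: 14+19+23+29 = 85
00 → K4 → U3 → Q6 → P2: 14+19+25+29 = 87
00 → P2 → K4 → Q6 → U3: 24+38+9+25 = 96
00 → P2 → K4 → U3 → Q6: 24+38+19+25 = 106
00 → P2 → Q6 → K4 → U3: 24+29+9+19 = 81
00 → P2 → Q6 → U3 → K4: 24+29+25+19 = 97
00 → P2 → U3 → K4 → Q6: 24+23+19+9 = 75
00 → P2 → U3 → Q6 → K4: 24+23+25+9 = 81
00 → Q6 → K4 → P2 → U3: 5+9+38+23 = 75
00 → Q6 → K4 → U3 → P2: 5+9+19+23 = 56
… (10 more)
The minimum is 56.
One shortest path: 00 → Q6 → K4 → U3 → P2.

Shortest open route: 56 min.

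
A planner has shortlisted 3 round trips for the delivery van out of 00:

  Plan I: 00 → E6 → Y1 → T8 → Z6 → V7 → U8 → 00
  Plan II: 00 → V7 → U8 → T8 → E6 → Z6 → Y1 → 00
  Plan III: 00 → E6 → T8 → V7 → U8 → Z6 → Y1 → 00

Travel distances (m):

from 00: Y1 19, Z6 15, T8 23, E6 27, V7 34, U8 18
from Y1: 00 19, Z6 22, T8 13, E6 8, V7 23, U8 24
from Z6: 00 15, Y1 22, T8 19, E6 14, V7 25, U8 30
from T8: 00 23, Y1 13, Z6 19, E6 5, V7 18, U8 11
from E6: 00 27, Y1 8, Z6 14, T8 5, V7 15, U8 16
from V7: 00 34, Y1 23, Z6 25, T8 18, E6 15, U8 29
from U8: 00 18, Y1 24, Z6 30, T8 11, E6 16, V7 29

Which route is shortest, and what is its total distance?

134 m — Plan II is the shortest.

Plan I: 27 + 8 + 13 + 19 + 25 + 29 + 18 = 139
Plan II: 34 + 29 + 11 + 5 + 14 + 22 + 19 = 134
Plan III: 27 + 5 + 18 + 29 + 30 + 22 + 19 = 150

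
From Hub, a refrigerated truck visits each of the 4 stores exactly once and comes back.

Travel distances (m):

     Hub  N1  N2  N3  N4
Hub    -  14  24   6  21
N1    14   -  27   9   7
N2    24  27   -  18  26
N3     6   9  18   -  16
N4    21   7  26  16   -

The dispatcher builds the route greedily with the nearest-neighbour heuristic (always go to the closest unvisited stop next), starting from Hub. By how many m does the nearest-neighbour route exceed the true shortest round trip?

The nearest-neighbour route is 1 m longer than optimal.

From Hub: N3=6, N1=14, N4=21, N2=24 → choose N3 (6).
From N3: N1=9, N4=16, N2=18 → choose N1 (9).
From N1: N4=7, N2=27 → choose N4 (7).
From N4: N2=26 → choose N2 (26).
NN route Hub → N3 → N1 → N4 → N2 → Hub costs 72.
Optimal: Hub → N1 → N4 → N2 → N3 → Hub costs 71 (by enumerating all 12 distinct tours).
Excess = 72 − 71 = 1.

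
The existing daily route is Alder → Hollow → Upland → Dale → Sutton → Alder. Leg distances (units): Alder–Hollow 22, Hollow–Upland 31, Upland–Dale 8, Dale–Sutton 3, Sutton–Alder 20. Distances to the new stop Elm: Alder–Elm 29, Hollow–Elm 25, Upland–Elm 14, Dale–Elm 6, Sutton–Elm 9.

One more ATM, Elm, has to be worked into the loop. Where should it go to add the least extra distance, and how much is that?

Insertion cost between consecutive stops i–j is d(i,Elm) + d(Elm,j) − d(i,j):
  between Alder and Hollow: 29 + 25 − 22 = 32
  between Hollow and Upland: 25 + 14 − 31 = 8
  between Upland and Dale: 14 + 6 − 8 = 12
  between Dale and Sutton: 6 + 9 − 3 = 12
  between Sutton and Alder: 9 + 29 − 20 = 18
Cheapest insertion is between Hollow and Upland, adding 8.
New total = 84 + 8 = 92.

Minimum extra distance: 8, inserting Elm between Hollow and Upland.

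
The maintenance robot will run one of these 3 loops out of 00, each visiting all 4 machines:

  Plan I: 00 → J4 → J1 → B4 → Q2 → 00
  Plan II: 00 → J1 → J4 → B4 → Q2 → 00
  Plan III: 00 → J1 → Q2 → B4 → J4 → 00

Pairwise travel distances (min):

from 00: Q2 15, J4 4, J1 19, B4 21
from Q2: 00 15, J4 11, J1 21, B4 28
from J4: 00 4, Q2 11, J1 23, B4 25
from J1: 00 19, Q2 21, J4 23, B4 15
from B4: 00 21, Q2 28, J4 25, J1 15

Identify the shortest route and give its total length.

Shortest is Plan I, total 85 min.

Plan I: 4 + 23 + 15 + 28 + 15 = 85
Plan II: 19 + 23 + 25 + 28 + 15 = 110
Plan III: 19 + 21 + 28 + 25 + 4 = 97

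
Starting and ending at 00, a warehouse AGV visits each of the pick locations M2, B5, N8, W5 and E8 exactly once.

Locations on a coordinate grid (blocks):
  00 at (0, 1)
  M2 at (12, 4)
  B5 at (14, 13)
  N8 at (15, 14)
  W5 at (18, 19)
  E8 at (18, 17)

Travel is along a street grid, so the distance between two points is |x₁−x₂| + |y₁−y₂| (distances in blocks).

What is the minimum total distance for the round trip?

Shortest round trip = 72 blocks.

With 5 stops there are 5!/2 = 60 distinct round trips (a route and its reverse cost the same).
00→M2→B5→N8→W5→E8→00: 15+11+2+8+2+34 = 72
00→M2→B5→N8→E8→W5→00: 15+11+2+6+2+36 = 72
00→M2→B5→W5→N8→E8→00: 15+11+10+8+6+34 = 84
00→M2→B5→W5→E8→N8→00: 15+11+10+2+6+28 = 72
00→M2→B5→E8→N8→W5→00: 15+11+8+6+8+36 = 84
00→M2→B5→E8→W5→N8→00: 15+11+8+2+8+28 = 72
00→M2→N8→B5→W5→E8→00: 15+13+2+10+2+34 = 76
00→M2→N8→B5→E8→W5→00: 15+13+2+8+2+36 = 76
00→M2→N8→W5→B5→E8→00: 15+13+8+10+8+34 = 88
00→M2→N8→W5→E8→B5→00: 15+13+8+2+8+26 = 72
00→M2→N8→E8→B5→W5→00: 15+13+6+8+10+36 = 88
00→M2→N8→E8→W5→B5→00: 15+13+6+2+10+26 = 72
00→M2→W5→B5→N8→E8→00: 15+21+10+2+6+34 = 88
00→M2→W5→B5→E8→N8→00: 15+21+10+8+6+28 = 88
… (46 more)
The minimum is 72.
One optimal route: 00 → M2 → B5 → N8 → W5 → E8 → 00 (or its reverse).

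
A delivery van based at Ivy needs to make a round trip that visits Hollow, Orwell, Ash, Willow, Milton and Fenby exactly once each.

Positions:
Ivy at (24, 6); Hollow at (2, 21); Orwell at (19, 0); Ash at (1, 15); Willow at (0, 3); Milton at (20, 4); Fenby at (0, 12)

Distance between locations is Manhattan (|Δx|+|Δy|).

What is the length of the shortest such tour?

Minimum total distance: 90.

With 6 stops there are 6!/2 = 360 distinct round trips (a route and its reverse cost the same).
Ivy-Hollow-Orwell-Ash-Willow-Milton-Fenby-Ivy: 37+38+33+13+21+28+30 = 200
Ivy-Hollow-Orwell-Ash-Willow-Fenby-Milton-Ivy: 37+38+33+13+9+28+6 = 164
Ivy-Hollow-Orwell-Ash-Milton-Willow-Fenby-Ivy: 37+38+33+30+21+9+30 = 198
Ivy-Hollow-Orwell-Ash-Milton-Fenby-Willow-Ivy: 37+38+33+30+28+9+27 = 202
Ivy-Hollow-Orwell-Ash-Fenby-Willow-Milton-Ivy: 37+38+33+4+9+21+6 = 148
Ivy-Hollow-Orwell-Ash-Fenby-Milton-Willow-Ivy: 37+38+33+4+28+21+27 = 188
Ivy-Hollow-Orwell-Willow-Ash-Milton-Fenby-Ivy: 37+38+22+13+30+28+30 = 198
Ivy-Hollow-Orwell-Willow-Ash-Fenby-Milton-Ivy: 37+38+22+13+4+28+6 = 148
… (352 more)
Ivy-Hollow-Ash-Fenby-Willow-Orwell-Milton-Ivy: 37+7+4+9+22+5+6 = 90  ← best
The minimum is 90.
One optimal route: Ivy → Hollow → Ash → Fenby → Willow → Orwell → Milton → Ivy (or its reverse).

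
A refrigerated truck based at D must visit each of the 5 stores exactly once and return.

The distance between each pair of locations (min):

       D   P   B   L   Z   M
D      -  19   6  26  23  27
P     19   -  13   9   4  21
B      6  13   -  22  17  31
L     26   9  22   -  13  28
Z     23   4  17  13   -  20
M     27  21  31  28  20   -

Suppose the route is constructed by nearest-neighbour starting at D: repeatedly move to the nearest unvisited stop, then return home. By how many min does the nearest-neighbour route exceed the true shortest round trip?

3 min longer than the optimal tour.

From D: B=6, P=19, Z=23, L=26, M=27 → choose B (6).
From B: P=13, Z=17, L=22, M=31 → choose P (13).
From P: Z=4, L=9, M=21 → choose Z (4).
From Z: L=13, M=20 → choose L (13).
From L: M=28 → choose M (28).
NN route D → B → P → Z → L → M → D costs 91.
Optimal: D → B → P → L → Z → M → D costs 88 (by enumerating all 60 distinct tours).
Excess = 91 − 88 = 3.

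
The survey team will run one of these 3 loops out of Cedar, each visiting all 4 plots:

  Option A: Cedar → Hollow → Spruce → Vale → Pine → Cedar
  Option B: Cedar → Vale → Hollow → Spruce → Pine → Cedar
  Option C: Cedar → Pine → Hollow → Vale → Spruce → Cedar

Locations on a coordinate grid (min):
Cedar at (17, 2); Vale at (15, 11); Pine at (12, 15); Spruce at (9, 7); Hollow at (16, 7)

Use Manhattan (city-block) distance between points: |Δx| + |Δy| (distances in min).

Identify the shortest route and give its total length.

Shortest is Option A, total 48 min.

Option A: 6 + 7 + 10 + 7 + 18 = 48
Option B: 11 + 5 + 7 + 11 + 18 = 52
Option C: 18 + 12 + 5 + 10 + 13 = 58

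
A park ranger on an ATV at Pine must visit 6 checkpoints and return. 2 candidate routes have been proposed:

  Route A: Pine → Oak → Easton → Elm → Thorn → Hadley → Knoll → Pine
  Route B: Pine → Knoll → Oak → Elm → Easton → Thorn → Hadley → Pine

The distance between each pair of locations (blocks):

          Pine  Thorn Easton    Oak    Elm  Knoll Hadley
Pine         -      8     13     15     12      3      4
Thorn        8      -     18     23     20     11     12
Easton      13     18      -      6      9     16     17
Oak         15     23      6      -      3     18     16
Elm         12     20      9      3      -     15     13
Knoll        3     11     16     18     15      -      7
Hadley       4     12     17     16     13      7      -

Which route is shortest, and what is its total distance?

Shortest is Route B, total 67 blocks.

Route A: 15 + 6 + 9 + 20 + 12 + 7 + 3 = 72
Route B: 3 + 18 + 3 + 9 + 18 + 12 + 4 = 67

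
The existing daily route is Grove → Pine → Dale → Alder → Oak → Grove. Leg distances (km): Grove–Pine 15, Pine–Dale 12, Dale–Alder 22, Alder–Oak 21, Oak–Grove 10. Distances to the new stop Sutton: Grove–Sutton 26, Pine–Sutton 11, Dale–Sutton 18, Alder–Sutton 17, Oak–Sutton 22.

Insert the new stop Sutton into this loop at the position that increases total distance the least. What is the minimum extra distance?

+13 km — insert Sutton between Dale and Alder.

Insertion cost between consecutive stops i–j is d(i,Sutton) + d(Sutton,j) − d(i,j):
  between Grove and Pine: 26 + 11 − 15 = 22
  between Pine and Dale: 11 + 18 − 12 = 17
  between Dale and Alder: 18 + 17 − 22 = 13
  between Alder and Oak: 17 + 22 − 21 = 18
  between Oak and Grove: 22 + 26 − 10 = 38
Cheapest insertion is between Dale and Alder, adding 13.
New total = 80 + 13 = 93.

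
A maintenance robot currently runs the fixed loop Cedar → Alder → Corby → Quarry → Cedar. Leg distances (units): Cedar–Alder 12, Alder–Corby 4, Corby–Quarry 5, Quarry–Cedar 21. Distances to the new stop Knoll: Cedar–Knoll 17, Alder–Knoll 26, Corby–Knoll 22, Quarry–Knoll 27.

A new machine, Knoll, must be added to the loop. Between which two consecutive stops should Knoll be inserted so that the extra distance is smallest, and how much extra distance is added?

Adding 23 by placing Knoll on the Quarry–Cedar leg.

Insertion cost between consecutive stops i–j is d(i,Knoll) + d(Knoll,j) − d(i,j):
  between Cedar and Alder: 17 + 26 − 12 = 31
  between Alder and Corby: 26 + 22 − 4 = 44
  between Corby and Quarry: 22 + 27 − 5 = 44
  between Quarry and Cedar: 27 + 17 − 21 = 23
Cheapest insertion is between Quarry and Cedar, adding 23.
New total = 42 + 23 = 65.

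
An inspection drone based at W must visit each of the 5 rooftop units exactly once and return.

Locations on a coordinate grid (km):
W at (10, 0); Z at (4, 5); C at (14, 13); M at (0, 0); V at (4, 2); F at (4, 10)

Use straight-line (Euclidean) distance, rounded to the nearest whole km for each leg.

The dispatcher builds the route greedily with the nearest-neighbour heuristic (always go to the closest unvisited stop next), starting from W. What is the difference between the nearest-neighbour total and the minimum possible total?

From W: V=6, Z=8, M=10, F=12, C=14 → choose V (6).
From V: Z=3, M=4, F=8, C=15 → choose Z (3).
From Z: F=5, M=6, C=13 → choose F (5).
From F: C=10, M=11 → choose C (10).
From C: M=19 → choose M (19).
NN route W → V → Z → F → C → M → W costs 53.
Optimal: W → C → F → Z → M → V → W costs 45 (by enumerating all 60 distinct tours).
Excess = 53 − 45 = 8.

Excess over optimum: 8 km.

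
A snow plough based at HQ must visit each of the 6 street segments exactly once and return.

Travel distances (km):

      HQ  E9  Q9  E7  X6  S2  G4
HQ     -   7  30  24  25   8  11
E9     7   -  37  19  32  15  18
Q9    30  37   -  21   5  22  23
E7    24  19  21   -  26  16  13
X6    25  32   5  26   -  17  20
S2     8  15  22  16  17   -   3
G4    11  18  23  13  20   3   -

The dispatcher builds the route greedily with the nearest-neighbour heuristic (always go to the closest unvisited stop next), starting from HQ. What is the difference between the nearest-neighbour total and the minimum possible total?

HQ: E9=7, S2=8, G4=11, E7=24, X6=25, Q9=30 ⇒ E9
E9: S2=15, G4=18, E7=19, X6=32, Q9=37 ⇒ S2
S2: G4=3, E7=16, X6=17, Q9=22 ⇒ G4
G4: E7=13, X6=20, Q9=23 ⇒ E7
E7: Q9=21, X6=26 ⇒ Q9
Q9: X6=5 ⇒ X6
NN route HQ → E9 → S2 → G4 → E7 → Q9 → X6 → HQ costs 89.
Optimal: HQ → E9 → E7 → Q9 → X6 → S2 → G4 → HQ costs 83 (by enumerating all 360 distinct tours).
Excess = 89 − 83 = 6.

6 km longer than the optimal tour.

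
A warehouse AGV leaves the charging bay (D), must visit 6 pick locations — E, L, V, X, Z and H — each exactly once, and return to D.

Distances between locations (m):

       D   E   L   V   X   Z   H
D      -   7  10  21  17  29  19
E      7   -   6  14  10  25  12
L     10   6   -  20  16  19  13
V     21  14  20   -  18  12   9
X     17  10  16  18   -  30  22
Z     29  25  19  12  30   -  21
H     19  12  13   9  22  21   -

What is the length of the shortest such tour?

There are 360 distinct closed tours to check (reversals are equivalent).
D → E → L → V → X → Z → H → D: 7+6+20+18+30+21+19 = 121
D → E → L → V → X → H → Z → D: 7+6+20+18+22+21+29 = 123
D → E → L → V → Z → X → H → D: 7+6+20+12+30+22+19 = 116
D → E → L → V → Z → H → X → D: 7+6+20+12+21+22+17 = 105
D → E → L → V → H → X → Z → D: 7+6+20+9+22+30+29 = 123
D → E → L → V → H → Z → X → D: 7+6+20+9+21+30+17 = 110
D → E → L → X → V → Z → H → D: 7+6+16+18+12+21+19 = 99
D → E → L → X → V → H → Z → D: 7+6+16+18+9+21+29 = 106
… (352 more)
D → E → X → H → V → Z → L → D: 7+10+22+9+12+19+10 = 89  ← best
The minimum is 89.
One optimal route: D → E → X → H → V → Z → L → D (or its reverse).

Shortest round trip = 89 m.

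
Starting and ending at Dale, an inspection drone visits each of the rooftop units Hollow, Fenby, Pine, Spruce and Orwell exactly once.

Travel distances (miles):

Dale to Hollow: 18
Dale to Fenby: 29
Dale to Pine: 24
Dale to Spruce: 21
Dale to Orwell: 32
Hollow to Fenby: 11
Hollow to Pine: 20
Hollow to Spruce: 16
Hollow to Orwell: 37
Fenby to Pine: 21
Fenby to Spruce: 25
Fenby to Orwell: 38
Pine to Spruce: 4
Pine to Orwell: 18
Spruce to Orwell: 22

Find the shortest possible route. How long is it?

Minimum total distance: 108 miles.

With 5 stops there are 5!/2 = 60 distinct round trips (a route and its reverse cost the same).
Dale-Hollow-Fenby-Pine-Spruce-Orwell-Dale: 18+11+21+4+22+32 = 108
Dale-Hollow-Fenby-Pine-Orwell-Spruce-Dale: 18+11+21+18+22+21 = 111
Dale-Hollow-Fenby-Spruce-Pine-Orwell-Dale: 18+11+25+4+18+32 = 108
Dale-Hollow-Fenby-Spruce-Orwell-Pine-Dale: 18+11+25+22+18+24 = 118
Dale-Hollow-Fenby-Orwell-Pine-Spruce-Dale: 18+11+38+18+4+21 = 110
Dale-Hollow-Fenby-Orwell-Spruce-Pine-Dale: 18+11+38+22+4+24 = 117
Dale-Hollow-Pine-Fenby-Spruce-Orwell-Dale: 18+20+21+25+22+32 = 138
Dale-Hollow-Pine-Fenby-Orwell-Spruce-Dale: 18+20+21+38+22+21 = 140
Dale-Hollow-Pine-Spruce-Fenby-Orwell-Dale: 18+20+4+25+38+32 = 137
Dale-Hollow-Pine-Spruce-Orwell-Fenby-Dale: 18+20+4+22+38+29 = 131
Dale-Hollow-Pine-Orwell-Fenby-Spruce-Dale: 18+20+18+38+25+21 = 140
Dale-Hollow-Pine-Orwell-Spruce-Fenby-Dale: 18+20+18+22+25+29 = 132
Dale-Hollow-Spruce-Fenby-Pine-Orwell-Dale: 18+16+25+21+18+32 = 130
Dale-Hollow-Spruce-Fenby-Orwell-Pine-Dale: 18+16+25+38+18+24 = 139
… (46 more)
The minimum is 108.
One optimal route: Dale → Hollow → Fenby → Pine → Spruce → Orwell → Dale (or its reverse).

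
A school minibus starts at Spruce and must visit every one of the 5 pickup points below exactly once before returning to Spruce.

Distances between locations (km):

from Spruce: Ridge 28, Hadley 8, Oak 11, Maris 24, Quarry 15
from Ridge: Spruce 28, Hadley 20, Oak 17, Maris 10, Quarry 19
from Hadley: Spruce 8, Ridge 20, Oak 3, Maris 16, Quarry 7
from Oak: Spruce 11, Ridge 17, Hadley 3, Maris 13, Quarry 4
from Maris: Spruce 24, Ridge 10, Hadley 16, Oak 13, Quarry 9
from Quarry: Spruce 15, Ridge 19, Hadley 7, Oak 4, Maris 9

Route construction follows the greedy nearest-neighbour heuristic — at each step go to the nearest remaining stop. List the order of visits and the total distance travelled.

Total distance 62 km via the nearest-neighbour route Spruce → Hadley → Oak → Quarry → Maris → Ridge → Spruce.

From Spruce: distances to unvisited — Hadley=8, Oak=11, Quarry=15, Maris=24, Ridge=28. Nearest is Hadley (8).
From Hadley: distances to unvisited — Oak=3, Quarry=7, Maris=16, Ridge=20. Nearest is Oak (3).
From Oak: distances to unvisited — Quarry=4, Maris=13, Ridge=17. Nearest is Quarry (4).
From Quarry: distances to unvisited — Maris=9, Ridge=19. Nearest is Maris (9).
From Maris: distances to unvisited — Ridge=10. Nearest is Ridge (10).
Return Ridge→Spruce: 28.
Total = 8 + 3 + 4 + 9 + 10 + 28 = 62.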